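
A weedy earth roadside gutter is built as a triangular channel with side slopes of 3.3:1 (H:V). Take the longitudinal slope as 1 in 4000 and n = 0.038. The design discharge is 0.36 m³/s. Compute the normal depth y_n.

Manning's equation rearranged: A R^(2/3) = nQ / (1·√S) = 0.038 × 0.36 / (√0.00025) = 0.8652.
Try y = 0.566 m: A R^(2/3) = 0.4425 — too small.
Try y = 0.909 m: A R^(2/3) = 1.565 — too large.
Try y = 0.728 m: A R^(2/3) = 0.8659 — close enough.

y_n = 0.728 m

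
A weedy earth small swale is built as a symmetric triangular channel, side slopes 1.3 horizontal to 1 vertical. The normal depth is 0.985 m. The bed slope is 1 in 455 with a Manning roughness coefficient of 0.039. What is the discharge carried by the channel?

Q = 0.81 m³/s

For a triangular section with side slope z = 1.3: A = zy² = 1.3×0.985² = 1.261 m²; P = 2y√(1+z²) = 2×0.985×1.64 = 3.231 m.
Hydraulic radius R = A/P = 1.261/3.231 = 0.3904 m.
Manning's equation: Q = (1/n) A R^(2/3) S^(1/2) = (1/0.039) × 1.261 × 0.3904^(2/3) × 0.002198^(1/2) = 0.81 m³/s.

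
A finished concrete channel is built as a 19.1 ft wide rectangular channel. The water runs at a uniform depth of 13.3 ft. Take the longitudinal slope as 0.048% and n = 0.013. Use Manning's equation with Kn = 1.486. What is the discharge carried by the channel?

Q = 2000 ft³/s

Flow area A = b·y = 19.1 × 13.3 = 254 ft². Wetted perimeter P = b + 2y = 19.1 + 2×13.3 = 45.7 ft.
Hydraulic radius R = A/P = 254/45.7 = 5.559 ft.
Manning's equation: Q = (1.486/n) A R^(2/3) S^(1/2) = (1.486/0.013) × 254 × 5.559^(2/3) × 0.00048^(1/2) = 2000 ft³/s.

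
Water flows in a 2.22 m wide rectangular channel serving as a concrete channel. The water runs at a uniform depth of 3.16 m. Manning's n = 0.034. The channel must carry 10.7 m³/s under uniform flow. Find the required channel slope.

Flow area A = b·y = 2.22 × 3.16 = 7.015 m². Wetted perimeter P = b + 2y = 2.22 + 2×3.16 = 8.54 m.
Hydraulic radius R = A/P = 7.015/8.54 = 0.8215 m.
From Manning's equation, S = [nQ / (1 A R^(2/3))]² = [0.034 × 10.7 / (1 × 7.015 × 0.8215^(2/3))]² = 0.0035.

S = 0.0035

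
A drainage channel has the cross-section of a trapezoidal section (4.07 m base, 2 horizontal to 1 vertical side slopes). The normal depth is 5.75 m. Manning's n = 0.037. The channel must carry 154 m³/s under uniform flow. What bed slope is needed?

With bottom width b = 4.07 m and side slope z = 2: A = (b + zy)y = (4.07 + 2×5.75)×5.75 = 89.53 m²; P = b + 2y√(1+z²) = 4.07 + 2×5.75×2.236 = 29.78 m.
Hydraulic radius R = A/P = 89.53/29.78 = 3.006 m.
From Manning's equation, S = [nQ / (1 A R^(2/3))]² = [0.037 × 154 / (1 × 89.53 × 3.006^(2/3))]² = 0.000934.

S = 0.000934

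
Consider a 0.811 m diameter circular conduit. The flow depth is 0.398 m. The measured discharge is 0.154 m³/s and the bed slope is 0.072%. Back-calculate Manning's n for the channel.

For a circular section of diameter D = 0.811 m at depth y = 0.398 m, the central angle is θ = 2 arccos(1 − 2y/D) = 3.105 rad. Then A = (D²/8)(θ − sin θ) = 0.2522 m² and P = Dθ/2 = 1.259 m.
Hydraulic radius R = A/P = 0.2522/1.259 = 0.2003 m.
Rearranging Manning's equation: n = (1/Q) A R^(2/3) S^(1/2) = (1/0.154) × 0.2522 × 0.2003^(2/3) × √0.00072 = 0.015.

n = 0.015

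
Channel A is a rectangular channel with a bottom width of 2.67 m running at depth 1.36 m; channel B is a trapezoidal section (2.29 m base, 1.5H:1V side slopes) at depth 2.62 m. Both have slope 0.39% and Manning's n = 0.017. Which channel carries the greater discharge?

Channel A: Flow area A = b·y = 2.67 × 1.36 = 3.631 m². Wetted perimeter P = b + 2y = 2.67 + 2×1.36 = 5.39 m. Hydraulic radius R = A/P = 3.631/5.39 = 0.6737 m. Q_A = (1/0.017)·3.631·0.6737^(2/3)·√0.0039 = 10.25 m³/s.
Channel B: With bottom width b = 2.29 m and side slope z = 1.5: A = (b + zy)y = (2.29 + 1.5×2.62)×2.62 = 16.3 m²; P = b + 2y√(1+z²) = 2.29 + 2×2.62×1.803 = 11.74 m. Hydraulic radius R = A/P = 16.3/11.74 = 1.389 m. Q_B = (1/0.017)·16.3·1.389^(2/3)·√0.0039 = 74.51 m³/s.
Q_A = 10.25 m³/s vs Q_B = 74.51 m³/s, so channel B carries more.

channel B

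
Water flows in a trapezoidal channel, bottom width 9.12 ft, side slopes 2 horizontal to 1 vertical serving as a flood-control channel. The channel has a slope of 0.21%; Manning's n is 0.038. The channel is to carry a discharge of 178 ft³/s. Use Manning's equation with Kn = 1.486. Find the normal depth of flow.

y_n = 3.53 ft

Manning's equation rearranged: A R^(2/3) = nQ / (1.486·√S) = 0.038 × 178 / (1.486 × √0.0021) = 99.33.
Try y = 4.52 ft: A R^(2/3) = 163 — over.
Try y = 2.45 ft: A R^(2/3) = 49.14 — short.
Try y = 3.53 ft: A R^(2/3) = 99.32 — close enough.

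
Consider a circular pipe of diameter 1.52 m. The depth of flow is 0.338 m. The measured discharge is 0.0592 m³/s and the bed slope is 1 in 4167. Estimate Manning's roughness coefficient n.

n = 0.027

For a circular section of diameter D = 1.52 m at depth y = 0.338 m, the central angle is θ = 2 arccos(1 − 2y/D) = 1.964 rad. Then A = (D²/8)(θ − sin θ) = 0.3005 m² and P = Dθ/2 = 1.493 m.
Hydraulic radius R = A/P = 0.3005/1.493 = 0.2013 m.
Rearranging Manning's equation: n = (1/Q) A R^(2/3) S^(1/2) = (1/0.0592) × 0.3005 × 0.2013^(2/3) × √0.00024 = 0.027.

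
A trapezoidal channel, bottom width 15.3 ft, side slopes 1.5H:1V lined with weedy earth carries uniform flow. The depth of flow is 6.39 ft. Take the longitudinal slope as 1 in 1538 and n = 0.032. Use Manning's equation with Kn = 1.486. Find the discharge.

With bottom width b = 15.3 ft and side slope z = 1.5: A = (b + zy)y = (15.3 + 1.5×6.39)×6.39 = 159 ft²; P = b + 2y√(1+z²) = 15.3 + 2×6.39×1.803 = 38.34 ft.
Hydraulic radius R = A/P = 159/38.34 = 4.148 ft.
Manning's equation: Q = (1.486/n) A R^(2/3) S^(1/2) = (1.486/0.032) × 159 × 4.148^(2/3) × 0.0006502^(1/2) = 486 ft³/s.

Q = 486 ft³/s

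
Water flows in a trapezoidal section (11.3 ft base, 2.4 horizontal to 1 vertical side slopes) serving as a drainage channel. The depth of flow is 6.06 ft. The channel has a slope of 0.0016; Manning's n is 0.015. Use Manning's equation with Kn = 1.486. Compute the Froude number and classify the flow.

subcritical

With bottom width b = 11.3 ft and side slope z = 2.4: A = (b + zy)y = (11.3 + 2.4×6.06)×6.06 = 156.6 ft²; P = b + 2y√(1+z²) = 11.3 + 2×6.06×2.6 = 42.81 ft.
Hydraulic radius R = A/P = 156.6/42.81 = 3.658 ft.
V = (1.486/n) R^(2/3) √S = (1.486/0.015) × 3.658^(2/3) × √0.0016 = 9.408 ft/s. Hydraulic depth D_h = A/T = 156.6/40.39 = 3.878 ft.
Froude number Fr = V/√(g·D_h) = 9.408/√(32.2×3.878) = 0.842, which is less than 1, so the flow is subcritical.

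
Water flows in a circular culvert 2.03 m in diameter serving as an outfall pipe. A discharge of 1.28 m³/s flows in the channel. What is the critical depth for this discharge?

At critical depth, Q² T / (g A³) = 1, i.e. A³/T = Q²/g = 1.28²/9.81 = 0.167.
Trying y = 0.655 m: A³/T = 0.3881 — high.
Trying y = 0.407 m: A³/T = 0.06084 — low.
Trying y = 0.527 m: A³/T = 0.1669 — close enough.

y_c = 0.527 m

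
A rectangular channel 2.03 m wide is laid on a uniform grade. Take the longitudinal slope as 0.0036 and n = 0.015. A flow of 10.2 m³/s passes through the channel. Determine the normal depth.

Manning's equation rearranged: A R^(2/3) = nQ / (1·√S) = 0.015 × 10.2 / (√0.0036) = 2.55.
At y = 1.33 m: A R^(2/3) = 1.868 — low.
At y = 1.89 m: A R^(2/3) = 2.909 — high.
At y = 1.7 m: A R^(2/3) = 2.551 — matches.

y_n = 1.7 m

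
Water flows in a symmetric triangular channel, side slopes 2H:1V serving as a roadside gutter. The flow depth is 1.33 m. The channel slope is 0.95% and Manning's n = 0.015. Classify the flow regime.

supercritical

For a triangular section with side slope z = 2: A = zy² = 2×1.33² = 3.538 m²; P = 2y√(1+z²) = 2×1.33×2.236 = 5.948 m.
Hydraulic radius R = A/P = 3.538/5.948 = 0.5948 m.
V = (1/n) R^(2/3) √S = (1/0.015) × 0.5948^(2/3) × √0.0095 = 4.596 m/s. Hydraulic depth D_h = A/T = 3.538/5.32 = 0.665 m.
Froude number Fr = V/√(g·D_h) = 4.596/√(9.81×0.665) = 1.8, which is greater than 1, so the flow is supercritical.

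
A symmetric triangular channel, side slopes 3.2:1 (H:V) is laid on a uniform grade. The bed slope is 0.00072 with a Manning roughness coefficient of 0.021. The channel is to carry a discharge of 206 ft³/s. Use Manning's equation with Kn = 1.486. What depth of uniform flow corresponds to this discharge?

Manning's equation rearranged: A R^(2/3) = nQ / (1.486·√S) = 0.021 × 206 / (1.486 × √0.00072) = 108.5.
At y = 3.86 ft: A R^(2/3) = 71.65 — low.
At y = 5.75 ft: A R^(2/3) = 207.4 — high.
At y = 4.51 ft: A R^(2/3) = 108.5 — ≈ 108.5.

y_n = 4.51 ft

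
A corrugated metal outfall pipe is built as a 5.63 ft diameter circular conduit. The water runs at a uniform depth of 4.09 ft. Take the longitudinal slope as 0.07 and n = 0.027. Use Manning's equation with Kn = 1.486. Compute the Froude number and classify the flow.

For a circular section of diameter D = 5.63 ft at depth y = 4.09 ft, the central angle is θ = 2 arccos(1 − 2y/D) = 4.082 rad. Then A = (D²/8)(θ − sin θ) = 19.37 ft² and P = Dθ/2 = 11.49 ft.
Hydraulic radius R = A/P = 19.37/11.49 = 1.686 ft.
V = (1.486/n) R^(2/3) √S = (1.486/0.027) × 1.686^(2/3) × √0.07 = 20.63 ft/s. Hydraulic depth D_h = A/T = 19.37/5.019 = 3.859 ft.
Froude number Fr = V/√(g·D_h) = 20.63/√(32.2×3.859) = 1.85, which is greater than 1, so the flow is supercritical.

supercritical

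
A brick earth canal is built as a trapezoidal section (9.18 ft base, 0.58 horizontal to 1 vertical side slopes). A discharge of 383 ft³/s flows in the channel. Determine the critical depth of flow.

At critical depth, Q² T / (g A³) = 1, i.e. A³/T = Q²/g = 383²/32.2 = 4556.
Trying y = 3.08 ft: A³/T = 3022 — low.
Trying y = 3.96 ft: A³/T = 6816 — high.
Trying y = 3.5 ft: A³/T = 4562 — matches.

y_c = 3.5 ft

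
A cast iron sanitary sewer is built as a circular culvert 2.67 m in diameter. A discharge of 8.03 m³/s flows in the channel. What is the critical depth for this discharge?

At critical depth, Q² T / (g A³) = 1, i.e. A³/T = Q²/g = 8.03²/9.81 = 6.573.
At y = 0.922 m: A³/T = 1.985 — too small.
At y = 1.39 m: A³/T = 9.587 — too large.
At y = 1.26 m: A³/T = 6.588 — close enough.

y_c = 1.26 m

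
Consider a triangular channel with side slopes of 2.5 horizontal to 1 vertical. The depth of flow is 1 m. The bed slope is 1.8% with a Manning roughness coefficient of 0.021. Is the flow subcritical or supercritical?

supercritical

For a triangular section with side slope z = 2.5: A = zy² = 2.5×1² = 2.5 m²; P = 2y√(1+z²) = 2×1×2.693 = 5.385 m.
Hydraulic radius R = A/P = 2.5/5.385 = 0.4642 m.
V = (1/n) R^(2/3) √S = (1/0.021) × 0.4642^(2/3) × √0.018 = 3.83 m/s. Hydraulic depth D_h = A/T = 2.5/5 = 0.5 m.
Froude number Fr = V/√(g·D_h) = 3.83/√(9.81×0.5) = 1.73, which is greater than 1, so the flow is supercritical.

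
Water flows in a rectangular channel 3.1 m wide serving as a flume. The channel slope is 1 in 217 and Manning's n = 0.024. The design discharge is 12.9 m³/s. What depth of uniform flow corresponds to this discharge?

Manning's equation rearranged: A R^(2/3) = nQ / (1·√S) = 0.024 × 12.9 / (√0.004608) = 4.561.
Trying y = 2.08 m: A R^(2/3) = 5.958 — high.
Trying y = 1.69 m: A R^(2/3) = 4.547 — ≈ 4.561.

y_n = 1.69 m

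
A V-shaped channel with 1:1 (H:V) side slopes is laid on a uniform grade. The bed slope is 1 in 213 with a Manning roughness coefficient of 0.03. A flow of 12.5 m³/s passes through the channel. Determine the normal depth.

y_n = 2.45 m

Manning's equation rearranged: A R^(2/3) = nQ / (1·√S) = 0.03 × 12.5 / (√0.004695) = 5.473.
Try y = 2.83 m: A R^(2/3) = 8.012 — high.
Try y = 2.45 m: A R^(2/3) = 5.454 — ≈ 5.473.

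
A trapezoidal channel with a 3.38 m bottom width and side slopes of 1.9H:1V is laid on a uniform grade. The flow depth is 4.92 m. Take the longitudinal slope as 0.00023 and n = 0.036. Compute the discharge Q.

With bottom width b = 3.38 m and side slope z = 1.9: A = (b + zy)y = (3.38 + 1.9×4.92)×4.92 = 62.62 m²; P = b + 2y√(1+z²) = 3.38 + 2×4.92×2.147 = 24.51 m.
Hydraulic radius R = A/P = 62.62/24.51 = 2.555 m.
Manning's equation: Q = (1/n) A R^(2/3) S^(1/2) = (1/0.036) × 62.62 × 2.555^(2/3) × 0.00023^(1/2) = 49.3 m³/s.

Q = 49.3 m³/s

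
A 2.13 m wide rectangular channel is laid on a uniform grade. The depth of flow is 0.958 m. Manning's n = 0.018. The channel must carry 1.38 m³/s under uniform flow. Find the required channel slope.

Flow area A = b·y = 2.13 × 0.958 = 2.041 m². Wetted perimeter P = b + 2y = 2.13 + 2×0.958 = 4.046 m.
Hydraulic radius R = A/P = 2.041/4.046 = 0.5043 m.
From Manning's equation, S = [nQ / (1 A R^(2/3))]² = [0.018 × 1.38 / (1 × 2.041 × 0.5043^(2/3))]² = 0.000369.

S = 0.000369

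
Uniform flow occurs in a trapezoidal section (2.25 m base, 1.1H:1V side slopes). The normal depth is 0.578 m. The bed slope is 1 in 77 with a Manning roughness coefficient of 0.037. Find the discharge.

Q = 2.88 m³/s

With bottom width b = 2.25 m and side slope z = 1.1: A = (b + zy)y = (2.25 + 1.1×0.578)×0.578 = 1.668 m²; P = b + 2y√(1+z²) = 2.25 + 2×0.578×1.487 = 3.969 m.
Hydraulic radius R = A/P = 1.668/3.969 = 0.4203 m.
Manning's equation: Q = (1/n) A R^(2/3) S^(1/2) = (1/0.037) × 1.668 × 0.4203^(2/3) × 0.01299^(1/2) = 2.88 m³/s.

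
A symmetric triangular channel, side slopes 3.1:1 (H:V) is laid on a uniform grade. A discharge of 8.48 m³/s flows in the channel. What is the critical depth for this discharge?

y_c = 1.09 m

At critical depth, Q² T / (g A³) = 1, i.e. A³/T = Q²/g = 8.48²/9.81 = 7.33.
At y = 0.906 m: A³/T = 2.933 — short.
At y = 1.3 m: A³/T = 17.84 — over.
At y = 1.09 m: A³/T = 7.393 — close enough.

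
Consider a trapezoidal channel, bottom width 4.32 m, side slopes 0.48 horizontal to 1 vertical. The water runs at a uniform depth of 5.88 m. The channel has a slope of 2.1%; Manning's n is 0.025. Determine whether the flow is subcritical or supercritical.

supercritical

With bottom width b = 4.32 m and side slope z = 0.48: A = (b + zy)y = (4.32 + 0.48×5.88)×5.88 = 42 m²; P = b + 2y√(1+z²) = 4.32 + 2×5.88×1.109 = 17.36 m.
Hydraulic radius R = A/P = 42/17.36 = 2.419 m.
V = (1/n) R^(2/3) √S = (1/0.025) × 2.419^(2/3) × √0.021 = 10.44 m/s. Hydraulic depth D_h = A/T = 42/9.965 = 4.215 m.
Froude number Fr = V/√(g·D_h) = 10.44/√(9.81×4.215) = 1.62, which is greater than 1, so the flow is supercritical.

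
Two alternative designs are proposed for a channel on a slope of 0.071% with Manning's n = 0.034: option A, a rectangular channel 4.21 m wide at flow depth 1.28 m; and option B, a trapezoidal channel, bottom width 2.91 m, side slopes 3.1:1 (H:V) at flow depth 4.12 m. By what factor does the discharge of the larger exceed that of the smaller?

23.4

Channel A: Flow area A = b·y = 4.21 × 1.28 = 5.389 m². Wetted perimeter P = b + 2y = 4.21 + 2×1.28 = 6.77 m. Hydraulic radius R = A/P = 5.389/6.77 = 0.796 m. Q_A = (1/0.034)·5.389·0.796^(2/3)·√0.00071 = 3.627 m³/s.
Channel B: With bottom width b = 2.91 m and side slope z = 3.1: A = (b + zy)y = (2.91 + 3.1×4.12)×4.12 = 64.61 m²; P = b + 2y√(1+z²) = 2.91 + 2×4.12×3.257 = 29.75 m. Hydraulic radius R = A/P = 64.61/29.75 = 2.172 m. Q_B = (1/0.034)·64.61·2.172^(2/3)·√0.00071 = 84.92 m³/s.
The larger discharge is 84.92 m³/s and the smaller is 3.627 m³/s; the ratio is 23.4.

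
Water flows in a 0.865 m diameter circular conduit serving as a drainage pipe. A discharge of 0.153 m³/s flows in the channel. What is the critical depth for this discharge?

y_c = 0.226 m

At critical depth, Q² T / (g A³) = 1, i.e. A³/T = Q²/g = 0.153²/9.81 = 0.002386.
Try y = 0.186 m: A³/T = 0.001124 — too small.
Try y = 0.256 m: A³/T = 0.003901 — too large.
Try y = 0.226 m: A³/T = 0.002404 — matches.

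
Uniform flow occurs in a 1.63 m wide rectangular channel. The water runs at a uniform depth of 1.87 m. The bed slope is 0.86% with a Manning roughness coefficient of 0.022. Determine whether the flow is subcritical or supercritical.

subcritical

Flow area A = b·y = 1.63 × 1.87 = 3.048 m². Wetted perimeter P = b + 2y = 1.63 + 2×1.87 = 5.37 m.
Hydraulic radius R = A/P = 3.048/5.37 = 0.5676 m.
V = (1/n) R^(2/3) √S = (1/0.022) × 0.5676^(2/3) × √0.0086 = 2.89 m/s. Hydraulic depth D_h = A/T = 3.048/1.63 = 1.87 m.
Froude number Fr = V/√(g·D_h) = 2.89/√(9.81×1.87) = 0.675, which is less than 1, so the flow is subcritical.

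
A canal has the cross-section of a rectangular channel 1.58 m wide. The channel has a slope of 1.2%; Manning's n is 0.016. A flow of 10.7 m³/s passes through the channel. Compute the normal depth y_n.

y_n = 1.53 m

Manning's equation rearranged: A R^(2/3) = nQ / (1·√S) = 0.016 × 10.7 / (√0.012) = 1.563.
Try y = 1.68 m: A R^(2/3) = 1.754 — too large.
Try y = 1.11 m: A R^(2/3) = 1.047 — too small.
Try y = 1.53 m: A R^(2/3) = 1.565 — matches.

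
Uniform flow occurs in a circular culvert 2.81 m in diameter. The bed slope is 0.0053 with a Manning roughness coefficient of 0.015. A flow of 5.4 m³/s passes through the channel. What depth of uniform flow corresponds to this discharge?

y_n = 0.91 m

Manning's equation rearranged: A R^(2/3) = nQ / (1·√S) = 0.015 × 5.4 / (√0.0053) = 1.113.
At y = 0.752 m: A R^(2/3) = 0.7679 — too small.
At y = 1.05 m: A R^(2/3) = 1.457 — too large.
At y = 0.91 m: A R^(2/3) = 1.112 — close enough.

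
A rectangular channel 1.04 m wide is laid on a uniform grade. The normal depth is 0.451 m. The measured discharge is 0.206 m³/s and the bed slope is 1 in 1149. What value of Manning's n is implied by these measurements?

n = 0.0261

Flow area A = b·y = 1.04 × 0.451 = 0.469 m². Wetted perimeter P = b + 2y = 1.04 + 2×0.451 = 1.942 m.
Hydraulic radius R = A/P = 0.469/1.942 = 0.2415 m.
Rearranging Manning's equation: n = (1/Q) A R^(2/3) S^(1/2) = (1/0.206) × 0.469 × 0.2415^(2/3) × √0.0008703 = 0.0261.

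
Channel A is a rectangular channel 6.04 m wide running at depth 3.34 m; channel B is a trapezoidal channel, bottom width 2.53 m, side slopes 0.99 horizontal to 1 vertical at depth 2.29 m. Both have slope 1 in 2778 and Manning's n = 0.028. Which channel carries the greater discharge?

channel A

Channel A: Flow area A = b·y = 6.04 × 3.34 = 20.17 m². Wetted perimeter P = b + 2y = 6.04 + 2×3.34 = 12.72 m. Hydraulic radius R = A/P = 20.17/12.72 = 1.586 m. Q_A = (1/0.028)·20.17·1.586^(2/3)·√0.00036 = 18.59 m³/s.
Channel B: With bottom width b = 2.53 m and side slope z = 0.99: A = (b + zy)y = (2.53 + 0.99×2.29)×2.29 = 10.99 m²; P = b + 2y√(1+z²) = 2.53 + 2×2.29×1.407 = 8.975 m. Hydraulic radius R = A/P = 10.99/8.975 = 1.224 m. Q_B = (1/0.028)·10.99·1.224^(2/3)·√0.00036 = 8.518 m³/s.
Q_A = 18.59 m³/s vs Q_B = 8.518 m³/s, so channel A carries more.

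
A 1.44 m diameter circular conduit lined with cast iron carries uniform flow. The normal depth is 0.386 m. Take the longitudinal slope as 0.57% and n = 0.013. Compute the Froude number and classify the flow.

For a circular section of diameter D = 1.44 m at depth y = 0.386 m, the central angle is θ = 2 arccos(1 − 2y/D) = 2.177 rad. Then A = (D²/8)(θ − sin θ) = 0.3512 m² and P = Dθ/2 = 1.567 m.
Hydraulic radius R = A/P = 0.3512/1.567 = 0.2241 m.
V = (1/n) R^(2/3) √S = (1/0.013) × 0.2241^(2/3) × √0.0057 = 2.143 m/s. Hydraulic depth D_h = A/T = 0.3512/1.276 = 0.2753 m.
Froude number Fr = V/√(g·D_h) = 2.143/√(9.81×0.2753) = 1.3, which is greater than 1, so the flow is supercritical.

supercritical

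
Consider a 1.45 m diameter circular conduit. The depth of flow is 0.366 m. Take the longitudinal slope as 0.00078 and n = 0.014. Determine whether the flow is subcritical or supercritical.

For a circular section of diameter D = 1.45 m at depth y = 0.366 m, the central angle is θ = 2 arccos(1 − 2y/D) = 2.106 rad. Then A = (D²/8)(θ − sin θ) = 0.3272 m² and P = Dθ/2 = 1.527 m.
Hydraulic radius R = A/P = 0.3272/1.527 = 0.2144 m.
V = (1/n) R^(2/3) √S = (1/0.014) × 0.2144^(2/3) × √0.00078 = 0.7145 m/s. Hydraulic depth D_h = A/T = 0.3272/1.26 = 0.2598 m.
Froude number Fr = V/√(g·D_h) = 0.7145/√(9.81×0.2598) = 0.448, which is less than 1, so the flow is subcritical.

subcritical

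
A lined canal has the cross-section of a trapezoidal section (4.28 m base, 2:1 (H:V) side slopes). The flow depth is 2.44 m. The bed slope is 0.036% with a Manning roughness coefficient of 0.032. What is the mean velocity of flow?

V = 0.767 m/s

With bottom width b = 4.28 m and side slope z = 2: A = (b + zy)y = (4.28 + 2×2.44)×2.44 = 22.35 m²; P = b + 2y√(1+z²) = 4.28 + 2×2.44×2.236 = 15.19 m.
Hydraulic radius R = A/P = 22.35/15.19 = 1.471 m.
From Manning's equation, V = (1/n) R^(2/3) S^(1/2) = (1/0.032) × 1.471^(2/3) × 0.00036^(1/2) = 0.767 m/s.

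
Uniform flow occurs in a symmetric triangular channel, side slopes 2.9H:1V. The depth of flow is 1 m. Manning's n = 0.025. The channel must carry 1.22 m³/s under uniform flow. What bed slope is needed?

For a triangular section with side slope z = 2.9: A = zy² = 2.9×1² = 2.9 m²; P = 2y√(1+z²) = 2×1×3.068 = 6.135 m.
Hydraulic radius R = A/P = 2.9/6.135 = 0.4727 m.
From Manning's equation, S = [nQ / (1 A R^(2/3))]² = [0.025 × 1.22 / (1 × 2.9 × 0.4727^(2/3))]² = 0.0003.

S = 0.0003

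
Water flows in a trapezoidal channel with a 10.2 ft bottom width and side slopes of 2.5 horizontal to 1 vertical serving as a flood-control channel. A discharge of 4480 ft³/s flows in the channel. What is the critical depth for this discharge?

At critical depth, Q² T / (g A³) = 1, i.e. A³/T = Q²/g = 4480²/32.2 = 623300.
Trying y = 12.2 ft: A³/T = 1719000 — too large.
Trying y = 6.58 ft: A³/T = 125100 — too small.
Trying y = 9.66 ft: A³/T = 624500 — close enough.

y_c = 9.66 ft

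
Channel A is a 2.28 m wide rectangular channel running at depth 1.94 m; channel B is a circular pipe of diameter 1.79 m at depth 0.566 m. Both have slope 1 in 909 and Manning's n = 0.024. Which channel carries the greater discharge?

Channel A: Flow area A = b·y = 2.28 × 1.94 = 4.423 m². Wetted perimeter P = b + 2y = 2.28 + 2×1.94 = 6.16 m. Hydraulic radius R = A/P = 4.423/6.16 = 0.7181 m. Q_A = (1/0.024)·4.423·0.7181^(2/3)·√0.0011 = 4.902 m³/s.
Channel B: For a circular section of diameter D = 1.79 m at depth y = 0.566 m, the central angle is θ = 2 arccos(1 − 2y/D) = 2.389 rad. Then A = (D²/8)(θ − sin θ) = 0.6829 m² and P = Dθ/2 = 2.138 m. Hydraulic radius R = A/P = 0.6829/2.138 = 0.3194 m. Q_B = (1/0.024)·0.6829·0.3194^(2/3)·√0.0011 = 0.441 m³/s.
Q_A = 4.902 m³/s vs Q_B = 0.441 m³/s, so channel A carries more.

channel A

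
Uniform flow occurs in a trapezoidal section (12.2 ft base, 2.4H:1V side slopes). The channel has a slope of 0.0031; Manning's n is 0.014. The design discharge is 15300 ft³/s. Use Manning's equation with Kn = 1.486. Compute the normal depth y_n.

y_n = 14.3 ft

Manning's equation rearranged: A R^(2/3) = nQ / (1.486·√S) = 0.014 × 15300 / (1.486 × √0.0031) = 2589.
Trying y = 10.4 ft: A R^(2/3) = 1252 — low.
Trying y = 14.3 ft: A R^(2/3) = 2591 — close enough.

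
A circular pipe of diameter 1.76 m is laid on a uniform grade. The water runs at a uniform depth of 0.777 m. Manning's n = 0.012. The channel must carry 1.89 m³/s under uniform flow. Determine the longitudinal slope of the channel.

S = 0.0016

For a circular section of diameter D = 1.76 m at depth y = 0.777 m, the central angle is θ = 2 arccos(1 − 2y/D) = 2.907 rad. Then A = (D²/8)(θ − sin θ) = 1.036 m² and P = Dθ/2 = 2.558 m.
Hydraulic radius R = A/P = 1.036/2.558 = 0.4048 m.
From Manning's equation, S = [nQ / (1 A R^(2/3))]² = [0.012 × 1.89 / (1 × 1.036 × 0.4048^(2/3))]² = 0.0016.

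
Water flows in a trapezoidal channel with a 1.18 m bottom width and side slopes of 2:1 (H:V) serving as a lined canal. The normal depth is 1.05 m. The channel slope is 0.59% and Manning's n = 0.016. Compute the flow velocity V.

V = 3.36 m/s

With bottom width b = 1.18 m and side slope z = 2: A = (b + zy)y = (1.18 + 2×1.05)×1.05 = 3.444 m²; P = b + 2y√(1+z²) = 1.18 + 2×1.05×2.236 = 5.876 m.
Hydraulic radius R = A/P = 3.444/5.876 = 0.5861 m.
From Manning's equation, V = (1/n) R^(2/3) S^(1/2) = (1/0.016) × 0.5861^(2/3) × 0.0059^(1/2) = 3.36 m/s.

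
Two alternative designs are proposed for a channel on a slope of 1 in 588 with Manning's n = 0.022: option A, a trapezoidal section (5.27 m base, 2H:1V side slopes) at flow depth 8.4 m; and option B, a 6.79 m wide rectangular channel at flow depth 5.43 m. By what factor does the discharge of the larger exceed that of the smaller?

Channel A: With bottom width b = 5.27 m and side slope z = 2: A = (b + zy)y = (5.27 + 2×8.4)×8.4 = 185.4 m²; P = b + 2y√(1+z²) = 5.27 + 2×8.4×2.236 = 42.84 m. Hydraulic radius R = A/P = 185.4/42.84 = 4.328 m. Q_A = (1/0.022)·185.4·4.328^(2/3)·√0.001701 = 922.9 m³/s.
Channel B: Flow area A = b·y = 6.79 × 5.43 = 36.87 m². Wetted perimeter P = b + 2y = 6.79 + 2×5.43 = 17.65 m. Hydraulic radius R = A/P = 36.87/17.65 = 2.089 m. Q_B = (1/0.022)·36.87·2.089^(2/3)·√0.001701 = 112.9 m³/s.
The larger discharge is 922.9 m³/s and the smaller is 112.9 m³/s; the ratio is 8.17.

8.17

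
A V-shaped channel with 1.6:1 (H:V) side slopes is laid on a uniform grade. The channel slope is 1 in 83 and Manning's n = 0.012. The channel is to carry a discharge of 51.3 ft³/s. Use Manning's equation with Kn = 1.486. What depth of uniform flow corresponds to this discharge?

y_n = 1.71 ft

Manning's equation rearranged: A R^(2/3) = nQ / (1.486·√S) = 0.012 × 51.3 / (1.486 × √0.01205) = 3.774.
Try y = 1.94 ft: A R^(2/3) = 5.286 — high.
Try y = 1.35 ft: A R^(2/3) = 2.01 — low.
Try y = 1.71 ft: A R^(2/3) = 3.776 — ≈ 3.774.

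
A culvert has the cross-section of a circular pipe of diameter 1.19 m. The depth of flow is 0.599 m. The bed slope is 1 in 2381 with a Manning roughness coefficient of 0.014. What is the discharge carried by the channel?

Q = 0.367 m³/s

For a circular section of diameter D = 1.19 m at depth y = 0.599 m, the central angle is θ = 2 arccos(1 − 2y/D) = 3.155 rad. Then A = (D²/8)(θ − sin θ) = 0.5609 m² and P = Dθ/2 = 1.877 m.
Hydraulic radius R = A/P = 0.5609/1.877 = 0.2988 m.
Manning's equation: Q = (1/n) A R^(2/3) S^(1/2) = (1/0.014) × 0.5609 × 0.2988^(2/3) × 0.00042^(1/2) = 0.367 m³/s.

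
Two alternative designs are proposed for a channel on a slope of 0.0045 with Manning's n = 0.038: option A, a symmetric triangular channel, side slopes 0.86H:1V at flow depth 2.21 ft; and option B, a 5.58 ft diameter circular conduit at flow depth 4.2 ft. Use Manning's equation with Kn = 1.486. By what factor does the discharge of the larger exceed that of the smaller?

8.28

Channel A: For a triangular section with side slope z = 0.86: A = zy² = 0.86×2.21² = 4.2 ft²; P = 2y√(1+z²) = 2×2.21×1.319 = 5.83 ft. Hydraulic radius R = A/P = 4.2/5.83 = 0.7205 ft. Q_A = (1.486/0.038)·4.2·0.7205^(2/3)·√0.0045 = 8.856 ft³/s.
Channel B: For a circular section of diameter D = 5.58 ft at depth y = 4.2 ft, the central angle is θ = 2 arccos(1 − 2y/D) = 4.201 rad. Then A = (D²/8)(θ − sin θ) = 19.75 ft² and P = Dθ/2 = 11.72 ft. Hydraulic radius R = A/P = 19.75/11.72 = 1.685 ft. Q_B = (1.486/0.038)·19.75·1.685^(2/3)·√0.0045 = 73.34 ft³/s.
The larger discharge is 73.34 ft³/s and the smaller is 8.856 ft³/s; the ratio is 8.28.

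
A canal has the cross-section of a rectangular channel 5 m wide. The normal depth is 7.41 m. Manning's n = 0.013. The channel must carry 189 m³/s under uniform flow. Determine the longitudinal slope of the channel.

Flow area A = b·y = 5 × 7.41 = 37.05 m². Wetted perimeter P = b + 2y = 5 + 2×7.41 = 19.82 m.
Hydraulic radius R = A/P = 37.05/19.82 = 1.869 m.
From Manning's equation, S = [nQ / (1 A R^(2/3))]² = [0.013 × 189 / (1 × 37.05 × 1.869^(2/3))]² = 0.00191.

S = 0.00191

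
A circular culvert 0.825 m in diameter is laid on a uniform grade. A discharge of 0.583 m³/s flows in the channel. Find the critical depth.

At critical depth, Q² T / (g A³) = 1, i.e. A³/T = Q²/g = 0.583²/9.81 = 0.03465.
Trying y = 0.381 m: A³/T = 0.01708 — low.
Trying y = 0.509 m: A³/T = 0.05171 — high.
Trying y = 0.458 m: A³/T = 0.03451 — matches.

y_c = 0.458 m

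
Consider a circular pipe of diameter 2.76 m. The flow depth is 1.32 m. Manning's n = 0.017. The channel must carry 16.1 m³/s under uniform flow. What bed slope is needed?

S = 0.016

For a circular section of diameter D = 2.76 m at depth y = 1.32 m, the central angle is θ = 2 arccos(1 − 2y/D) = 3.055 rad. Then A = (D²/8)(θ − sin θ) = 2.826 m² and P = Dθ/2 = 4.215 m.
Hydraulic radius R = A/P = 2.826/4.215 = 0.6704 m.
From Manning's equation, S = [nQ / (1 A R^(2/3))]² = [0.017 × 16.1 / (1 × 2.826 × 0.6704^(2/3))]² = 0.016.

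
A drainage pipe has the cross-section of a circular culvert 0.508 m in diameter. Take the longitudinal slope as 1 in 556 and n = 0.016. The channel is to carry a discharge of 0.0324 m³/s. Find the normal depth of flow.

y_n = 0.169 m

Manning's equation rearranged: A R^(2/3) = nQ / (1·√S) = 0.016 × 0.0324 / (√0.001799) = 0.01222.
Trying y = 0.136 m: A R^(2/3) = 0.00803 — too small.
Trying y = 0.194 m: A R^(2/3) = 0.01585 — too large.
Trying y = 0.169 m: A R^(2/3) = 0.01223 — ≈ 0.01222.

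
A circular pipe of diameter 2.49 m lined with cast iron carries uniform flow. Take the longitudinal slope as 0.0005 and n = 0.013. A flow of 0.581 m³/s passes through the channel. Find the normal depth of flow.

Manning's equation rearranged: A R^(2/3) = nQ / (1·√S) = 0.013 × 0.581 / (√0.0005) = 0.3378.
Try y = 0.361 m: A R^(2/3) = 0.1608 — short.
Try y = 0.61 m: A R^(2/3) = 0.4671 — over.
Try y = 0.519 m: A R^(2/3) = 0.338 — ≈ 0.3378.

y_n = 0.519 m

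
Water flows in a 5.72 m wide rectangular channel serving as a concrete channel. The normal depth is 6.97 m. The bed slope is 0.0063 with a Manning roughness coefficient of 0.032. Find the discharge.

Flow area A = b·y = 5.72 × 6.97 = 39.87 m². Wetted perimeter P = b + 2y = 5.72 + 2×6.97 = 19.66 m.
Hydraulic radius R = A/P = 39.87/19.66 = 2.028 m.
Manning's equation: Q = (1/n) A R^(2/3) S^(1/2) = (1/0.032) × 39.87 × 2.028^(2/3) × 0.0063^(1/2) = 158 m³/s.

Q = 158 m³/s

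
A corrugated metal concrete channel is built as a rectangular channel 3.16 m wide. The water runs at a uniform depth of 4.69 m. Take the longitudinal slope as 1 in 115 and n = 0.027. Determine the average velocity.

Flow area A = b·y = 3.16 × 4.69 = 14.82 m². Wetted perimeter P = b + 2y = 3.16 + 2×4.69 = 12.54 m.
Hydraulic radius R = A/P = 14.82/12.54 = 1.182 m.
From Manning's equation, V = (1/n) R^(2/3) S^(1/2) = (1/0.027) × 1.182^(2/3) × 0.008696^(1/2) = 3.86 m/s.

V = 3.86 m/s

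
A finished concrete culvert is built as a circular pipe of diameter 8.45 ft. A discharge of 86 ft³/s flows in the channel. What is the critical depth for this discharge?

y_c = 2.25 ft

At critical depth, Q² T / (g A³) = 1, i.e. A³/T = Q²/g = 86²/32.2 = 229.7.
Trying y = 1.99 ft: A³/T = 142.7 — low.
Trying y = 2.84 ft: A³/T = 567.8 — high.
Trying y = 2.25 ft: A³/T = 230.2 — matches.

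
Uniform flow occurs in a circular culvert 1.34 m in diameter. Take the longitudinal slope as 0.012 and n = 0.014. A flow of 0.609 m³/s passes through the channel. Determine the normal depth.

Manning's equation rearranged: A R^(2/3) = nQ / (1·√S) = 0.014 × 0.609 / (√0.012) = 0.07783.
At y = 0.242 m: A R^(2/3) = 0.04841 — low.
At y = 0.338 m: A R^(2/3) = 0.09484 — high.
At y = 0.306 m: A R^(2/3) = 0.0778 — ≈ 0.07783.

y_n = 0.306 m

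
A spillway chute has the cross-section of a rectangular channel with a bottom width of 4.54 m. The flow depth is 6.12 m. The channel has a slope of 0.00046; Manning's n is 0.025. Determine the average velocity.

Flow area A = b·y = 4.54 × 6.12 = 27.78 m². Wetted perimeter P = b + 2y = 4.54 + 2×6.12 = 16.78 m.
Hydraulic radius R = A/P = 27.78/16.78 = 1.656 m.
From Manning's equation, V = (1/n) R^(2/3) S^(1/2) = (1/0.025) × 1.656^(2/3) × 0.00046^(1/2) = 1.2 m/s.

V = 1.2 m/s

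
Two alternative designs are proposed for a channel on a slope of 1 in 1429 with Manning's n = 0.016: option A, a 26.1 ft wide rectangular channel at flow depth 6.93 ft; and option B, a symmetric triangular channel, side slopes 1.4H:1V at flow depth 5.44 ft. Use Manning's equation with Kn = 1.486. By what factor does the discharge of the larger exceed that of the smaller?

Channel A: Flow area A = b·y = 26.1 × 6.93 = 180.9 ft². Wetted perimeter P = b + 2y = 26.1 + 2×6.93 = 39.96 ft. Hydraulic radius R = A/P = 180.9/39.96 = 4.526 ft. Q_A = (1.486/0.016)·180.9·4.526^(2/3)·√0.0006998 = 1216 ft³/s.
Channel B: For a triangular section with side slope z = 1.4: A = zy² = 1.4×5.44² = 41.43 ft²; P = 2y√(1+z²) = 2×5.44×1.72 = 18.72 ft. Hydraulic radius R = A/P = 41.43/18.72 = 2.213 ft. Q_B = (1.486/0.016)·41.43·2.213^(2/3)·√0.0006998 = 172.9 ft³/s.
The larger discharge is 1216 ft³/s and the smaller is 172.9 ft³/s; the ratio is 7.03.

7.03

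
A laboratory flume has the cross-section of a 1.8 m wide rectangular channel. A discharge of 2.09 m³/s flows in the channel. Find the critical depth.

For a rectangular channel, critical depth y_c = (q²/g)^(1/3) where q = Q/b = 2.09/1.8 = 1.161 m²/s.
So y_c = (1.161²/9.81)^(1/3) = 0.516 m.

y_c = 0.516 m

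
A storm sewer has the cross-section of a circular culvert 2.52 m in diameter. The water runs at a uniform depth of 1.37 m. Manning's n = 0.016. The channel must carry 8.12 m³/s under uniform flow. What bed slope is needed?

S = 0.0038

For a circular section of diameter D = 2.52 m at depth y = 1.37 m, the central angle is θ = 2 arccos(1 − 2y/D) = 3.316 rad. Then A = (D²/8)(θ − sin θ) = 2.771 m² and P = Dθ/2 = 4.179 m.
Hydraulic radius R = A/P = 2.771/4.179 = 0.663 m.
From Manning's equation, S = [nQ / (1 A R^(2/3))]² = [0.016 × 8.12 / (1 × 2.771 × 0.663^(2/3))]² = 0.0038.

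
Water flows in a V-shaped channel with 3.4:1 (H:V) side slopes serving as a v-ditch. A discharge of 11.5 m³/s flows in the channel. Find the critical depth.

y_c = 1.18 m

At critical depth, Q² T / (g A³) = 1, i.e. A³/T = Q²/g = 11.5²/9.81 = 13.48.
At y = 1.02 m: A³/T = 6.382 — too small.
At y = 1.18 m: A³/T = 13.22 — close enough.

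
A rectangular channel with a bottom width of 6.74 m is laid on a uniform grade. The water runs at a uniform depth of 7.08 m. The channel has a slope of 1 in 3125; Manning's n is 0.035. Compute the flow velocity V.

Flow area A = b·y = 6.74 × 7.08 = 47.72 m². Wetted perimeter P = b + 2y = 6.74 + 2×7.08 = 20.9 m.
Hydraulic radius R = A/P = 47.72/20.9 = 2.283 m.
From Manning's equation, V = (1/n) R^(2/3) S^(1/2) = (1/0.035) × 2.283^(2/3) × 0.00032^(1/2) = 0.886 m/s.

V = 0.886 m/s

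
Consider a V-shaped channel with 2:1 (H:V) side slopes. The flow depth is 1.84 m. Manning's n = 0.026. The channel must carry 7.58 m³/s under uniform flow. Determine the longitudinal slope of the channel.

S = 0.0011

For a triangular section with side slope z = 2: A = zy² = 2×1.84² = 6.771 m²; P = 2y√(1+z²) = 2×1.84×2.236 = 8.229 m.
Hydraulic radius R = A/P = 6.771/8.229 = 0.8229 m.
From Manning's equation, S = [nQ / (1 A R^(2/3))]² = [0.026 × 7.58 / (1 × 6.771 × 0.8229^(2/3))]² = 0.0011.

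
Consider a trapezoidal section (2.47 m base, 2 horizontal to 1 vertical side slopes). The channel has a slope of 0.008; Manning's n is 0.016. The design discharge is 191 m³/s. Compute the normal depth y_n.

y_n = 2.98 m

Manning's equation rearranged: A R^(2/3) = nQ / (1·√S) = 0.016 × 191 / (√0.008) = 34.17.
Try y = 3.54 m: A R^(2/3) = 50.9 — over.
Try y = 2.28 m: A R^(2/3) = 18.75 — short.
Try y = 2.98 m: A R^(2/3) = 34.23 — close enough.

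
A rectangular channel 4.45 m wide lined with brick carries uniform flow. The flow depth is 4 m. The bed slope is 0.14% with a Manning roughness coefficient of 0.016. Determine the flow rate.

Flow area A = b·y = 4.45 × 4 = 17.8 m². Wetted perimeter P = b + 2y = 4.45 + 2×4 = 12.45 m.
Hydraulic radius R = A/P = 17.8/12.45 = 1.43 m.
Manning's equation: Q = (1/n) A R^(2/3) S^(1/2) = (1/0.016) × 17.8 × 1.43^(2/3) × 0.0014^(1/2) = 52.8 m³/s.

Q = 52.8 m³/s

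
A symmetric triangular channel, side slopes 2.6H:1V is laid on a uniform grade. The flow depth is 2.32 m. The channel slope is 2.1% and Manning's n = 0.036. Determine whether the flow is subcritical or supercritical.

supercritical

For a triangular section with side slope z = 2.6: A = zy² = 2.6×2.32² = 13.99 m²; P = 2y√(1+z²) = 2×2.32×2.786 = 12.93 m.
Hydraulic radius R = A/P = 13.99/12.93 = 1.083 m.
V = (1/n) R^(2/3) √S = (1/0.036) × 1.083^(2/3) × √0.021 = 4.244 m/s. Hydraulic depth D_h = A/T = 13.99/12.06 = 1.16 m.
Froude number Fr = V/√(g·D_h) = 4.244/√(9.81×1.16) = 1.26, which is greater than 1, so the flow is supercritical.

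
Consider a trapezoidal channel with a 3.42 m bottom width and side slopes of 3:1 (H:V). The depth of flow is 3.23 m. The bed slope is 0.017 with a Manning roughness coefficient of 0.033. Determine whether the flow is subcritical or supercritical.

supercritical

With bottom width b = 3.42 m and side slope z = 3: A = (b + zy)y = (3.42 + 3×3.23)×3.23 = 42.35 m²; P = b + 2y√(1+z²) = 3.42 + 2×3.23×3.162 = 23.85 m.
Hydraulic radius R = A/P = 42.35/23.85 = 1.776 m.
V = (1/n) R^(2/3) √S = (1/0.033) × 1.776^(2/3) × √0.017 = 5.794 m/s. Hydraulic depth D_h = A/T = 42.35/22.8 = 1.857 m.
Froude number Fr = V/√(g·D_h) = 5.794/√(9.81×1.857) = 1.36, which is greater than 1, so the flow is supercritical.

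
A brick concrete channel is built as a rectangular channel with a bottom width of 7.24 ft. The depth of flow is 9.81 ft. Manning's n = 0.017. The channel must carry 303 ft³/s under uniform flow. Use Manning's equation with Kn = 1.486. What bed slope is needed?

Flow area A = b·y = 7.24 × 9.81 = 71.02 ft². Wetted perimeter P = b + 2y = 7.24 + 2×9.81 = 26.86 ft.
Hydraulic radius R = A/P = 71.02/26.86 = 2.644 ft.
From Manning's equation, S = [nQ / (1.486 A R^(2/3))]² = [0.017 × 303 / (1.486 × 71.02 × 2.644^(2/3))]² = 0.000651.

S = 0.000651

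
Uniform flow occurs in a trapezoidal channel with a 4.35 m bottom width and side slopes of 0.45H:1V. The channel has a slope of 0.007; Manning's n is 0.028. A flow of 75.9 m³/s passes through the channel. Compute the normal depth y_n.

Manning's equation rearranged: A R^(2/3) = nQ / (1·√S) = 0.028 × 75.9 / (√0.007) = 25.4.
Trying y = 3.98 m: A R^(2/3) = 37.08 — high.
Trying y = 2.26 m: A R^(2/3) = 14.47 — low.
Trying y = 3.18 m: A R^(2/3) = 25.39 — matches.

y_n = 3.18 m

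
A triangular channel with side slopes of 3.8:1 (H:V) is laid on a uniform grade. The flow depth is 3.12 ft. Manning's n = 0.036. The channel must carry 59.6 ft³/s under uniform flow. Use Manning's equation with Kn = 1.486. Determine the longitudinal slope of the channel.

For a triangular section with side slope z = 3.8: A = zy² = 3.8×3.12² = 36.99 ft²; P = 2y√(1+z²) = 2×3.12×3.929 = 24.52 ft.
Hydraulic radius R = A/P = 36.99/24.52 = 1.509 ft.
From Manning's equation, S = [nQ / (1.486 A R^(2/3))]² = [0.036 × 59.6 / (1.486 × 36.99 × 1.509^(2/3))]² = 0.000881.

S = 0.000881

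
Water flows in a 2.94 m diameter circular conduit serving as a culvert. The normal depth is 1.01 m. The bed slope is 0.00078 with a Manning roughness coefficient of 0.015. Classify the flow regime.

For a circular section of diameter D = 2.94 m at depth y = 1.01 m, the central angle is θ = 2 arccos(1 − 2y/D) = 2.505 rad. Then A = (D²/8)(θ − sin θ) = 2.064 m² and P = Dθ/2 = 3.682 m.
Hydraulic radius R = A/P = 2.064/3.682 = 0.5606 m.
V = (1/n) R^(2/3) √S = (1/0.015) × 0.5606^(2/3) × √0.00078 = 1.266 m/s. Hydraulic depth D_h = A/T = 2.064/2.792 = 0.7393 m.
Froude number Fr = V/√(g·D_h) = 1.266/√(9.81×0.7393) = 0.47, which is less than 1, so the flow is subcritical.

subcritical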